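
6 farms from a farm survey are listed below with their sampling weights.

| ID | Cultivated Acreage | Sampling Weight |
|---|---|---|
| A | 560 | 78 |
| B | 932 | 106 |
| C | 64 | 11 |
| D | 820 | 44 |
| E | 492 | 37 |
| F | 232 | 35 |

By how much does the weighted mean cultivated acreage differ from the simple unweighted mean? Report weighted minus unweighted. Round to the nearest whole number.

144

Unweighted sum = 560 + 932 + 64 + 820 + 492 + 232 = 3100
Unweighted mean = 3100 / 6 = 516.66667
Weighted sum = 560×78 + 932×106 + 64×11 + 820×44 + 492×37 + 232×35
  = 43680 + 98792 + 704 + 36080 + 18204 + 8120 = 205580
Sum of weights = 311
Weighted mean = 205580 / 311 = 661.02894
Difference (weighted minus unweighted) = 144.36227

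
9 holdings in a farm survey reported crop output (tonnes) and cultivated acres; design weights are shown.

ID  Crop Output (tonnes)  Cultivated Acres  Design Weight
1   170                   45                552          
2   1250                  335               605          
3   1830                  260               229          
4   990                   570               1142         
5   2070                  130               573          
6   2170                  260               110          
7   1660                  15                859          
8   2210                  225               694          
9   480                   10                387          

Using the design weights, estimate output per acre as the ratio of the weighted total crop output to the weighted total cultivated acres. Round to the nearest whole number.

Σ wᵢ·y = 170×552 + 1250×605 + 1830×229 + 990×1142 + 2070×573 + 2170×110 + 1660×859 + 2210×694 + 480×387
  = 6969990
Σ wᵢ·x = 1213990
Ratio = 6969990 / 1213990 = 5.74139

6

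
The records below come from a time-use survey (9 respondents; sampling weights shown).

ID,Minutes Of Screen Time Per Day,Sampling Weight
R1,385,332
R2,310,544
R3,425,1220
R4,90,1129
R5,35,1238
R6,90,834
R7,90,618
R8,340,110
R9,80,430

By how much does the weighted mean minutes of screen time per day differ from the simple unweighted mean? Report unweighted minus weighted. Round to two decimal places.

Unweighted sum = 385 + 310 + 425 + 90 + 35 + 90 + 90 + 340 + 80 = 1845
Unweighted mean = 1845 / 9 = 205
Weighted sum = 385×332 + 310×544 + 425×1220 + 90×1129 + 35×1238 + 90×834 + 90×618 + 340×110 + 80×430
  = 127820 + 168640 + 518500 + 101610 + 43330 + 75060 + 55620 + 37400 + 34400 = 1162380
Sum of weights = 332 + 544 + 1220 + 1129 + 1238 + 834 + 618 + 110 + 430 = 6455
Weighted mean = 1162380 / 6455 = 180.07436
Difference (unweighted minus weighted) = 24.925639

24.93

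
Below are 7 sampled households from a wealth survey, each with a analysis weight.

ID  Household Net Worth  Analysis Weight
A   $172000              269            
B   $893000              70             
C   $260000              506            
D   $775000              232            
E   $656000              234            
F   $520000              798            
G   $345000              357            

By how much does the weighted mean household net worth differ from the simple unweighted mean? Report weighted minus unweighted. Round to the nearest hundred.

Unweighted sum = 172000 + 893000 + 260000 + 775000 + 656000 + 520000 + 345000 = 3621000
Unweighted mean = 3621000 / 7 = 517285.71
Weighted sum = 172000×269 + 893000×70 + 260000×506 + 775000×232 + 656000×234 + 520000×798 + 345000×357
  = 1111767000
Sum of weights = 269 + 70 + 506 + 232 + 234 + 798 + 357 = 2466
Weighted mean = 1111767000 / 2466 = 450838.2
Difference (weighted minus unweighted) = -66447.515

-66400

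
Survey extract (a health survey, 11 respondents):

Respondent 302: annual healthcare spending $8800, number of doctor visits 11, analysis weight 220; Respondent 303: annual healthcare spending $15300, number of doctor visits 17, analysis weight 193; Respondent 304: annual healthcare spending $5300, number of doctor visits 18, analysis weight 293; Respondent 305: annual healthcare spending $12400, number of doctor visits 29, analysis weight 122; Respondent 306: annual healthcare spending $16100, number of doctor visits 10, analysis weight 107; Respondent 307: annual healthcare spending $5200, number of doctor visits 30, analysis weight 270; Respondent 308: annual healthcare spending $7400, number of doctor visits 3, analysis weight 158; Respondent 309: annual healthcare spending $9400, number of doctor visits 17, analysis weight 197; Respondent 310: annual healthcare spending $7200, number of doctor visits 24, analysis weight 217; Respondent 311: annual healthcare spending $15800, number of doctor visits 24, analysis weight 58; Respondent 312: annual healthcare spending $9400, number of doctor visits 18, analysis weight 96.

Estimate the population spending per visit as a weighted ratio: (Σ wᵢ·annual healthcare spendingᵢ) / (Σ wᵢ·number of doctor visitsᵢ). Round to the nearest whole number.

Σ wᵢ·y = 8800×220 + 15300×193 + 5300×293 + 12400×122 + 16100×107 + 5200×270 + 7400×158 + 9400×197 + 7200×217 + 15800×58 + 9400×96
  = 1936000 + 2952900 + 1552900 + 1512800 + 1722700 + 1404000 + 1169200 + 1851800 + 1562400 + 916400 + 902400 = 17483500
Σ wᵢ·x = 11×220 + 17×193 + 18×293 + 29×122 + 10×107 + 30×270 + 3×158 + 17×197 + 24×217 + 24×58 + 18×96
  = 35834
Ratio = 17483500 / 35834 = 487.90255

488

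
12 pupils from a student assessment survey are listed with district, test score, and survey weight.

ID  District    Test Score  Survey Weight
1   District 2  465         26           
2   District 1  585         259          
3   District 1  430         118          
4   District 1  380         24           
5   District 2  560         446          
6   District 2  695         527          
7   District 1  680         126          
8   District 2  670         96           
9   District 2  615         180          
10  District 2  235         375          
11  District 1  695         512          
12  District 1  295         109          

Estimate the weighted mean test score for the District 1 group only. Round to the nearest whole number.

597

District 1 rows: 2, 3, 4, 7, 11, 12
Weighted sum = 585×259 + 430×118 + 380×24 + 680×126 + 695×512 + 295×109
  = 685050
Sum of weights = 259 + 118 + 24 + 126 + 512 + 109 = 1148
Weighted mean = 685050 / 1148 = 596.73345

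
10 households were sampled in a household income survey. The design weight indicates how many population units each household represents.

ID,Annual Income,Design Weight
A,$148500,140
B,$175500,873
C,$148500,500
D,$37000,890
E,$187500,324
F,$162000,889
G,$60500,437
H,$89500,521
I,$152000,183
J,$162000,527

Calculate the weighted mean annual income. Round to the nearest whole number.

127216

Weighted sum = 148500×140 + 175500×873 + 148500×500 + 37000×890 + 187500×324 + 162000×889 + 60500×437 + 89500×521 + 152000×183 + 162000×527
  = 20790000 + 153211500 + 74250000 + 32930000 + 60750000 + 144018000 + 26438500 + 46629500 + 27816000 + 85374000 = 672207500
Sum of weights = 140 + 873 + 500 + 890 + 324 + 889 + 437 + 521 + 183 + 527 = 5284
Weighted mean = 672207500 / 5284 = 127215.65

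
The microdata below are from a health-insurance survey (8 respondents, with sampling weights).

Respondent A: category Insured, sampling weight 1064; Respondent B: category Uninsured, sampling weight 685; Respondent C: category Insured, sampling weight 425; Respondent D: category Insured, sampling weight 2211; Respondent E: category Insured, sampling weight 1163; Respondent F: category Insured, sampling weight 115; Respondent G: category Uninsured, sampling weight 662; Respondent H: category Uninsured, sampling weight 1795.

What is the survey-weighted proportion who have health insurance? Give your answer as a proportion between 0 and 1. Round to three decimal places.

0.613

Sum of weights for 'Insured' = 1064 + 425 + 2211 + 1163 + 115 = 4978
Total weight = 1064 + 685 + 425 + 2211 + 1163 + 115 + 662 + 1795 = 8120
Weighted proportion = 4978 / 8120 = 0.61305419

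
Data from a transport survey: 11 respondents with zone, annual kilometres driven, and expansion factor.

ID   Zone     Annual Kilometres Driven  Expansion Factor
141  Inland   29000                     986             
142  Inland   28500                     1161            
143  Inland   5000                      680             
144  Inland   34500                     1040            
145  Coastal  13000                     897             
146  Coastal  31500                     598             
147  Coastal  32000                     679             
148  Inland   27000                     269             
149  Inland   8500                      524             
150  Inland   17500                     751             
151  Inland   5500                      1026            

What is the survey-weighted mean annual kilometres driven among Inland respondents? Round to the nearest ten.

Inland rows: 141, 142, 143, 144, 148, 149, 150, 151
Weighted sum = 29000×986 + 28500×1161 + 5000×680 + 34500×1040 + 27000×269 + 8500×524 + 17500×751 + 5500×1026
  = 28594000 + 33088500 + 3400000 + 35880000 + 7263000 + 4454000 + 13142500 + 5643000 = 131465000
Sum of weights = 986 + 1161 + 680 + 1040 + 269 + 524 + 751 + 1026 = 6437
Weighted mean = 131465000 / 6437 = 20423.334

20420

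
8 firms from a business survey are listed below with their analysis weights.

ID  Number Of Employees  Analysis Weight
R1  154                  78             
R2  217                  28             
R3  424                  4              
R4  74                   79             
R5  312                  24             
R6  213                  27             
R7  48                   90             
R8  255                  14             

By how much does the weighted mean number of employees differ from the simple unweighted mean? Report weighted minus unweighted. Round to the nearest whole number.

Unweighted sum = 154 + 217 + 424 + 74 + 312 + 213 + 48 + 255 = 1697
Unweighted mean = 1697 / 8 = 212.125
Weighted sum = 46759
Sum of weights = 78 + 28 + 4 + 79 + 24 + 27 + 90 + 14 = 344
Weighted mean = 46759 / 344 = 135.92733
Difference (weighted minus unweighted) = -76.197674

-76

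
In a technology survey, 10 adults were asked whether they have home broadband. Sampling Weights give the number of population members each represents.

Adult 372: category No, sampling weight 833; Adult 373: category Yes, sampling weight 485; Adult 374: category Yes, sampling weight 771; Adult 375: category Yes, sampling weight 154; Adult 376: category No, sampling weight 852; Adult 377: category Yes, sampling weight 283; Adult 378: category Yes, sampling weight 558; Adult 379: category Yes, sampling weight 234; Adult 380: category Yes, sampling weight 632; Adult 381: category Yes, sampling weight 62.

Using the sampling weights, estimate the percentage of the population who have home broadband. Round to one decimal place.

Sum of weights for 'Yes' = 485 + 771 + 154 + 283 + 558 + 234 + 632 + 62 = 3179
Total weight = 833 + 485 + 771 + 154 + 852 + 283 + 558 + 234 + 632 + 62 = 4864
Weighted proportion = 3179 / 4864 = 0.6535773 → 65.35773%

65.4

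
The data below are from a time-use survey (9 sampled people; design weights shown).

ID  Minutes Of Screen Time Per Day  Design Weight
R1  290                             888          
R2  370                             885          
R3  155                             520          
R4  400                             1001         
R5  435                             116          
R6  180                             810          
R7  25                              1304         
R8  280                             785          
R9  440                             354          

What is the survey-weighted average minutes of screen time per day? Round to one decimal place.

250.7

Weighted sum = 290×888 + 370×885 + 155×520 + 400×1001 + 435×116 + 180×810 + 25×1304 + 280×785 + 440×354
  = 257520 + 327450 + 80600 + 400400 + 50460 + 145800 + 32600 + 219800 + 155760 = 1670390
Sum of weights = 888 + 885 + 520 + 1001 + 116 + 810 + 1304 + 785 + 354 = 6663
Weighted mean = 1670390 / 6663 = 250.69638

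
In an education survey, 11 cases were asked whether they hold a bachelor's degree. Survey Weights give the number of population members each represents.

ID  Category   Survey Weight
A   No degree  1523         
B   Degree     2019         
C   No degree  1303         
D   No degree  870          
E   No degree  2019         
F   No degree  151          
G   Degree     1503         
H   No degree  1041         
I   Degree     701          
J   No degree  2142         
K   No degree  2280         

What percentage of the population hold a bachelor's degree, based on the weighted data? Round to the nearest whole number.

27

Sum of weights for 'Degree' = 2019 + 1503 + 701 = 4223
Total weight = 1523 + 2019 + 1303 + 870 + 2019 + 151 + 1503 + 1041 + 701 + 2142 + 2280 = 15552
Weighted proportion = 4223 / 15552 = 0.27154064 → 27.154064%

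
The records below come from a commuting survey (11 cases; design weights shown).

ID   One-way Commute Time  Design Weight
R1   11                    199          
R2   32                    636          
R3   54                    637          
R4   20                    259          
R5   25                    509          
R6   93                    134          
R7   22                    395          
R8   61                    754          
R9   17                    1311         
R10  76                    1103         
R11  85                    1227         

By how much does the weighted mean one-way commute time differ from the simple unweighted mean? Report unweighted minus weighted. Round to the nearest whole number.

Unweighted sum = 11 + 32 + 54 + 20 + 25 + 93 + 22 + 61 + 17 + 76 + 85 = 496
Unweighted mean = 496 / 11 = 45.090909
Weighted sum = 352400
Sum of weights = 199 + 636 + 637 + 259 + 509 + 134 + 395 + 754 + 1311 + 1103 + 1227 = 7164
Weighted mean = 352400 / 7164 = 49.190396
Difference (unweighted minus weighted) = -4.0994873

-4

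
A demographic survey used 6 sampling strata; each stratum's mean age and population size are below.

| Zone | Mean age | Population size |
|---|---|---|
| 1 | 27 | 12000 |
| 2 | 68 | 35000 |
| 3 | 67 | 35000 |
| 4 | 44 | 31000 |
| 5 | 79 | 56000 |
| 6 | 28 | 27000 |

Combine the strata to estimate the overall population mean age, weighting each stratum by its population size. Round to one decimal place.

59.1

Σ Nₕ·x̄ₕ = 27×12000 + 68×35000 + 67×35000 + 44×31000 + 79×56000 + 28×27000
  = 324000 + 2380000 + 2345000 + 1364000 + 4424000 + 756000 = 11593000
Σ Nₕ = 12000 + 35000 + 35000 + 31000 + 56000 + 27000 = 196000
Overall mean = 11593000 / 196000 = 59.147959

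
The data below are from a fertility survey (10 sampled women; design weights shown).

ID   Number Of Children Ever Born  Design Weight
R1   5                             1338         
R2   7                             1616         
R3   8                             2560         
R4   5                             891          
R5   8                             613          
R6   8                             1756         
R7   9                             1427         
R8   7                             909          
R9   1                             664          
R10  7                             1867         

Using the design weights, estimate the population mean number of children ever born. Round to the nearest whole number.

7

Weighted sum = 5×1338 + 7×1616 + 8×2560 + 5×891 + 8×613 + 8×1756 + 9×1427 + 7×909 + 1×664 + 7×1867
  = 6690 + 11312 + 20480 + 4455 + 4904 + 14048 + 12843 + 6363 + 664 + 13069 = 94828
Sum of weights = 13641
Weighted mean = 94828 / 13641 = 6.9516898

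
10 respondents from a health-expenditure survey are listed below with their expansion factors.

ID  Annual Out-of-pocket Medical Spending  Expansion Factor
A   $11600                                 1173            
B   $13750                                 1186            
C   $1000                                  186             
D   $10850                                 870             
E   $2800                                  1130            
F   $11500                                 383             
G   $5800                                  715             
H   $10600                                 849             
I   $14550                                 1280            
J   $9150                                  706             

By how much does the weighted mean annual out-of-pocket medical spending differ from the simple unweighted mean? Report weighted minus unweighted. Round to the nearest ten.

910

Unweighted sum = 11600 + 13750 + 1000 + 10850 + 2800 + 11500 + 5800 + 10600 + 14550 + 9150 = 91600
Unweighted mean = 91600 / 10 = 9160
Weighted sum = 11600×1173 + 13750×1186 + 1000×186 + 10850×870 + 2800×1130 + 11500×383 + 5800×715 + 10600×849 + 14550×1280 + 9150×706
  = 13606800 + 16307500 + 186000 + 9439500 + 3164000 + 4404500 + 4147000 + 8999400 + 18624000 + 6459900 = 85338600
Sum of weights = 1173 + 1186 + 186 + 870 + 1130 + 383 + 715 + 849 + 1280 + 706 = 8478
Weighted mean = 85338600 / 8478 = 10065.888
Difference (weighted minus unweighted) = 905.88818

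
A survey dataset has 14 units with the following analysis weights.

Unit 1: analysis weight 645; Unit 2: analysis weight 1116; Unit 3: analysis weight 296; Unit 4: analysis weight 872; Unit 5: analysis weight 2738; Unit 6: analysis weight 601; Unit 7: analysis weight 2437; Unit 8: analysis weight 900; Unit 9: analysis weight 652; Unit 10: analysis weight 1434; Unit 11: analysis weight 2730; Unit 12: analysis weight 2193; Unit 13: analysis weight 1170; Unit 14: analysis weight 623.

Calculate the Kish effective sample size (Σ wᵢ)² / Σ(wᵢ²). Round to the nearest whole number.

Σ wᵢ = 18407
Σ wᵢ² = 33616933
n_eff = 18407² / 33616933 = 338817649 / 33616933 = 10.078779

10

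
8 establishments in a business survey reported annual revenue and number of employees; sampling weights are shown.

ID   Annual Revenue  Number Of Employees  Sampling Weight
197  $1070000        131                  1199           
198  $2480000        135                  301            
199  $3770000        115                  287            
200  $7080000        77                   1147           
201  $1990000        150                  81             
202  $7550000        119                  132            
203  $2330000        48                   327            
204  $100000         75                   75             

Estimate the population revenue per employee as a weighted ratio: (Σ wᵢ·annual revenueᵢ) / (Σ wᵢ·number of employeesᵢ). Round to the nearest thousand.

Σ wᵢ·y = 1070000×1199 + 2480000×301 + 3770000×287 + 7080000×1147 + 1990000×81 + 7550000×132 + 2330000×327 + 100000×75
  = 1282930000 + 746480000 + 1081990000 + 8120760000 + 161190000 + 996600000 + 761910000 + 7500000 = 13159360000
Σ wᵢ·x = 131×1199 + 135×301 + 115×287 + 77×1147 + 150×81 + 119×132 + 48×327 + 75×75
  = 157069 + 40635 + 33005 + 88319 + 12150 + 15708 + 15696 + 5625 = 368207
Ratio = 13159360000 / 368207 = 35739.027

36000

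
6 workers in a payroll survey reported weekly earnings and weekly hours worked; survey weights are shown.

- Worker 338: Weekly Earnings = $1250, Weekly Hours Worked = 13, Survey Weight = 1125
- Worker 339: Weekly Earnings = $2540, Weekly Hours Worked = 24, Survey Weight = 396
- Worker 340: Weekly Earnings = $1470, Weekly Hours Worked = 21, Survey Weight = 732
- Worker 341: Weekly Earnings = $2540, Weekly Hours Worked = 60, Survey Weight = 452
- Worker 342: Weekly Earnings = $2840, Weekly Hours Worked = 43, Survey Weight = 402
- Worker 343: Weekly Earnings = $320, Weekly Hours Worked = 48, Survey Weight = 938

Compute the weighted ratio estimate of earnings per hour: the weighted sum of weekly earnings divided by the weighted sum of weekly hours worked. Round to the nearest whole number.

47

Σ wᵢ·y = 1250×1125 + 2540×396 + 1470×732 + 2540×452 + 2840×402 + 320×938
  = 6078050
Σ wᵢ·x = 128931
Ratio = 6078050 / 128931 = 47.141882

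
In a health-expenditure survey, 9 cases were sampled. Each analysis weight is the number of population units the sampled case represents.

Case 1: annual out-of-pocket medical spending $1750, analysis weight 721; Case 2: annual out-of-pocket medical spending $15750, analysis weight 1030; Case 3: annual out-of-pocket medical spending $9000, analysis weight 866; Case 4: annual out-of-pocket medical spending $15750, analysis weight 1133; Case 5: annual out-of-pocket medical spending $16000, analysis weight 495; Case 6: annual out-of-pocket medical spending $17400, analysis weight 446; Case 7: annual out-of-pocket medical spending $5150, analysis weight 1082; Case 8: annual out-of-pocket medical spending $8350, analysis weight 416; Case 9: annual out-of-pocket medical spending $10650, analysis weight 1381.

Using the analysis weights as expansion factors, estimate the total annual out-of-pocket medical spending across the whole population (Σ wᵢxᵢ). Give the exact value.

Weighted total = 1750×721 + 15750×1030 + 9000×866 + 15750×1133 + 16000×495 + 17400×446 + 5150×1082 + 8350×416 + 10650×1381
  = 82556950

82556950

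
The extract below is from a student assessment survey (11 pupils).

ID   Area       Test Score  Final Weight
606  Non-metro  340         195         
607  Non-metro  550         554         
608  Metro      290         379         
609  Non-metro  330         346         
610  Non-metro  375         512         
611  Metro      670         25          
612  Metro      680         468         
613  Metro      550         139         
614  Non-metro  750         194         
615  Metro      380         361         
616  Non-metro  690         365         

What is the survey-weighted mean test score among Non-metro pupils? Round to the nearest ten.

500

Non-metro rows: 606, 607, 609, 610, 614, 616
Weighted sum = 340×195 + 550×554 + 330×346 + 375×512 + 750×194 + 690×365
  = 1074530
Sum of weights = 195 + 554 + 346 + 512 + 194 + 365 = 2166
Weighted mean = 1074530 / 2166 = 496.08957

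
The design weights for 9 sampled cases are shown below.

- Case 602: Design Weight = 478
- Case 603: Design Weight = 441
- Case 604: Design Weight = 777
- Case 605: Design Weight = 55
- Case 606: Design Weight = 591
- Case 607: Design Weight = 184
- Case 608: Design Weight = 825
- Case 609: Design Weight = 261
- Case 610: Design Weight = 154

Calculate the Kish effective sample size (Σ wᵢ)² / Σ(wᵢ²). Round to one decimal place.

6.5

Σ wᵢ = 478 + 441 + 777 + 55 + 591 + 184 + 825 + 261 + 154 = 3766
Σ wᵢ² = 228484 + 194481 + 603729 + 3025 + 349281 + 33856 + 680625 + 68121 + 23716 = 2185318
n_eff = 3766² / 2185318 = 14182756 / 2185318 = 6.4900193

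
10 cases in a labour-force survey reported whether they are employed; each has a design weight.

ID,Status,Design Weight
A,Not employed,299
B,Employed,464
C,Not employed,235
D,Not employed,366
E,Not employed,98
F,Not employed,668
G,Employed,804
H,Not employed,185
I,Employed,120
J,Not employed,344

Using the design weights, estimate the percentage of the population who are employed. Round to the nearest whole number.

39

Sum of weights for 'Employed' = 464 + 804 + 120 = 1388
Total weight = 299 + 464 + 235 + 366 + 98 + 668 + 804 + 185 + 120 + 344 = 3583
Weighted proportion = 1388 / 3583 = 0.38738487 → 38.738487%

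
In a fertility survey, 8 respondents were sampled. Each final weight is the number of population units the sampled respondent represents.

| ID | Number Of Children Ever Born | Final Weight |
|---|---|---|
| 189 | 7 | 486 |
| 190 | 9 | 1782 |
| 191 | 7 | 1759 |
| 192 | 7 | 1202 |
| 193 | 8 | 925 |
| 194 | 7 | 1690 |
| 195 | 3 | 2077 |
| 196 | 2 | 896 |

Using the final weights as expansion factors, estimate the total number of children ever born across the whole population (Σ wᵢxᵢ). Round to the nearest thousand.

67000

Weighted total = 7×486 + 9×1782 + 7×1759 + 7×1202 + 8×925 + 7×1690 + 3×2077 + 2×896
  = 67420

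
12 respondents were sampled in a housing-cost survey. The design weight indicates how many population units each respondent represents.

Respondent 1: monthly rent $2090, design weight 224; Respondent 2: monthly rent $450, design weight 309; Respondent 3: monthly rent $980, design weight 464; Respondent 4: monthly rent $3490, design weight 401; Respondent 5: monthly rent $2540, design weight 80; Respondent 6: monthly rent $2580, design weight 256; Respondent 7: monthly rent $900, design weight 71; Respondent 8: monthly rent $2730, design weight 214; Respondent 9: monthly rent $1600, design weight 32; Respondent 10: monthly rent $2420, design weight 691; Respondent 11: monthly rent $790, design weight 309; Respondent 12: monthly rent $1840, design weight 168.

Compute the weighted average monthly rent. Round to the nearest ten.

Weighted sum = 2090×224 + 450×309 + 980×464 + 3490×401 + 2540×80 + 2580×256 + 900×71 + 2730×214 + 1600×32 + 2420×691 + 790×309 + 1840×168
  = 468160 + 139050 + 454720 + 1399490 + 203200 + 660480 + 63900 + 584220 + 51200 + 1672220 + 244110 + 309120 = 6249870
Sum of weights = 224 + 309 + 464 + 401 + 80 + 256 + 71 + 214 + 32 + 691 + 309 + 168 = 3219
Weighted mean = 6249870 / 3219 = 1941.5564

1940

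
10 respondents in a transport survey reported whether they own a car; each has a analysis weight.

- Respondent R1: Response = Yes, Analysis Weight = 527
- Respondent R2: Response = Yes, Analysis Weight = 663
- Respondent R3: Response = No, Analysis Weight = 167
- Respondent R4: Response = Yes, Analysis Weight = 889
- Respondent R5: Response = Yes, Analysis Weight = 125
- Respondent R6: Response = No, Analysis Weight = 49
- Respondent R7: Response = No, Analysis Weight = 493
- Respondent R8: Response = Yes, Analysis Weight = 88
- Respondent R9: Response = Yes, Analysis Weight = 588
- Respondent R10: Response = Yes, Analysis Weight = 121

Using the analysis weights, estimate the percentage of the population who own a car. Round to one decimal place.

80.9

Sum of weights for 'Yes' = 527 + 663 + 889 + 125 + 88 + 588 + 121 = 3001
Total weight = 527 + 663 + 167 + 889 + 125 + 49 + 493 + 88 + 588 + 121 = 3710
Weighted proportion = 3001 / 3710 = 0.80889488 → 80.889488%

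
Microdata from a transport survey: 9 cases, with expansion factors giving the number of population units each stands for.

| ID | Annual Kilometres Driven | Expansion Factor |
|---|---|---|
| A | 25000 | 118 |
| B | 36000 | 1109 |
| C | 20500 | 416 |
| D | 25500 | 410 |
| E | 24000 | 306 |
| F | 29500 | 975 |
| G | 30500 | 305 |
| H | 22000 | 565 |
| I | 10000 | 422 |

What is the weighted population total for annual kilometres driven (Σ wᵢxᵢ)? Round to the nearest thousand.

123916000

Weighted total = 123916000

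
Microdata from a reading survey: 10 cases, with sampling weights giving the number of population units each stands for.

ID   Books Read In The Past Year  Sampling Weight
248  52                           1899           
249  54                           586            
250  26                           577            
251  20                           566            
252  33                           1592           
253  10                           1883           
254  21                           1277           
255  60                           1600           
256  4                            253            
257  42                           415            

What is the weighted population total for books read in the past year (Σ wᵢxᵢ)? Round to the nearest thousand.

Weighted total = 369339

369000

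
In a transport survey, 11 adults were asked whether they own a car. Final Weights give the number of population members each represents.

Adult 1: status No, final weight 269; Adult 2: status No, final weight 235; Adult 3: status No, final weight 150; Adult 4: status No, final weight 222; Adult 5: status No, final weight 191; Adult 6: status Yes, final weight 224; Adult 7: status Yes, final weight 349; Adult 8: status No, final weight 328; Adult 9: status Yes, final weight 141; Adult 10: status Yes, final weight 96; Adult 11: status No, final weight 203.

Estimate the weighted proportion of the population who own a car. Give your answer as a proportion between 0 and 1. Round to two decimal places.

0.34

Sum of weights for 'Yes' = 224 + 349 + 141 + 96 = 810
Total weight = 269 + 235 + 150 + 222 + 191 + 224 + 349 + 328 + 141 + 96 + 203 = 2408
Weighted proportion = 810 / 2408 = 0.33637874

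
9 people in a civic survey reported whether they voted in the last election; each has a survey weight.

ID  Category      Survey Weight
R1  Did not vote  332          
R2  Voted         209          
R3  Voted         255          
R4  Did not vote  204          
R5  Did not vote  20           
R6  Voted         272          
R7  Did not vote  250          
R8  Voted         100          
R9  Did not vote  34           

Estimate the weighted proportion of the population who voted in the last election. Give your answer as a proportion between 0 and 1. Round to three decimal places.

0.499

Sum of weights for 'Voted' = 209 + 255 + 272 + 100 = 836
Total weight = 332 + 209 + 255 + 204 + 20 + 272 + 250 + 100 + 34 = 1676
Weighted proportion = 836 / 1676 = 0.49880668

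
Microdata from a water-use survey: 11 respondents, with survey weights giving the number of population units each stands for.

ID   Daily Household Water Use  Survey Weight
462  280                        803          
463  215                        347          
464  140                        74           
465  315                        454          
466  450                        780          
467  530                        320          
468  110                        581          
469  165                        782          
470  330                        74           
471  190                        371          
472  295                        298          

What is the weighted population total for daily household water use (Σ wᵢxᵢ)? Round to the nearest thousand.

Weighted total = 280×803 + 215×347 + 140×74 + 315×454 + 450×780 + 530×320 + 110×581 + 165×782 + 330×74 + 190×371 + 295×298
  = 224840 + 74605 + 10360 + 143010 + 351000 + 169600 + 63910 + 129030 + 24420 + 70490 + 87910 = 1349175

1349000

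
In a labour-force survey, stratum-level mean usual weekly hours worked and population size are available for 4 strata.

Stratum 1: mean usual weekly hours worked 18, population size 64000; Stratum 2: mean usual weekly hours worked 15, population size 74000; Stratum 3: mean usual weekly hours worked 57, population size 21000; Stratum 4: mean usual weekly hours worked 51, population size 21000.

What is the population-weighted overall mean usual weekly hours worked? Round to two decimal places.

25.17

Σ Nₕ·x̄ₕ = 4530000
Σ Nₕ = 180000
Overall mean = 4530000 / 180000 = 25.166667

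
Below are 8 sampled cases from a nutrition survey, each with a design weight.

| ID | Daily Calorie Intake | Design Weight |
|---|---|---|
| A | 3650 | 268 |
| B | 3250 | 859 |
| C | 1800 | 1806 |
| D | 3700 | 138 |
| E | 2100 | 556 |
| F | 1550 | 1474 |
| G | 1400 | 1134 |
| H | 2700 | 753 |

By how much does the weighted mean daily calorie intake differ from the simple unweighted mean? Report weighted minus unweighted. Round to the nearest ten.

-430

Unweighted sum = 20150
Unweighted mean = 20150 / 8 = 2518.75
Weighted sum = 14604350
Sum of weights = 268 + 859 + 1806 + 138 + 556 + 1474 + 1134 + 753 = 6988
Weighted mean = 14604350 / 6988 = 2089.9184
Difference (weighted minus unweighted) = -428.83157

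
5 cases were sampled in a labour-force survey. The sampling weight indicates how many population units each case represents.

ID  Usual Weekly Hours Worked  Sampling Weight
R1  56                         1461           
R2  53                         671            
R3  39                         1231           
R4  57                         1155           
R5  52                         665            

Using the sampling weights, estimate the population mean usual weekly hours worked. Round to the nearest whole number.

51

Weighted sum = 56×1461 + 53×671 + 39×1231 + 57×1155 + 52×665
  = 265803
Sum of weights = 1461 + 671 + 1231 + 1155 + 665 = 5183
Weighted mean = 265803 / 5183 = 51.28362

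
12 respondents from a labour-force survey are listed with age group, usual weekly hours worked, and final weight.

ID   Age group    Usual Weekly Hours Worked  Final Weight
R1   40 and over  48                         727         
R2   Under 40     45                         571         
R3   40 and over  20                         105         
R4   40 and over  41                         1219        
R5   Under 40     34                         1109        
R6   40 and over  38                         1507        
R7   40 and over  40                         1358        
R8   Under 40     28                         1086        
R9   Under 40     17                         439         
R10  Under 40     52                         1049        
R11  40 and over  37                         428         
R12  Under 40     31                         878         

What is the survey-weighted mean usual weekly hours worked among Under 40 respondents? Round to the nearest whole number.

36

Under 40 rows: R2, R5, R8, R9, R10, R12
Weighted sum = 45×571 + 34×1109 + 28×1086 + 17×439 + 52×1049 + 31×878
  = 25695 + 37706 + 30408 + 7463 + 54548 + 27218 = 183038
Sum of weights = 571 + 1109 + 1086 + 439 + 1049 + 878 = 5132
Weighted mean = 183038 / 5132 = 35.666017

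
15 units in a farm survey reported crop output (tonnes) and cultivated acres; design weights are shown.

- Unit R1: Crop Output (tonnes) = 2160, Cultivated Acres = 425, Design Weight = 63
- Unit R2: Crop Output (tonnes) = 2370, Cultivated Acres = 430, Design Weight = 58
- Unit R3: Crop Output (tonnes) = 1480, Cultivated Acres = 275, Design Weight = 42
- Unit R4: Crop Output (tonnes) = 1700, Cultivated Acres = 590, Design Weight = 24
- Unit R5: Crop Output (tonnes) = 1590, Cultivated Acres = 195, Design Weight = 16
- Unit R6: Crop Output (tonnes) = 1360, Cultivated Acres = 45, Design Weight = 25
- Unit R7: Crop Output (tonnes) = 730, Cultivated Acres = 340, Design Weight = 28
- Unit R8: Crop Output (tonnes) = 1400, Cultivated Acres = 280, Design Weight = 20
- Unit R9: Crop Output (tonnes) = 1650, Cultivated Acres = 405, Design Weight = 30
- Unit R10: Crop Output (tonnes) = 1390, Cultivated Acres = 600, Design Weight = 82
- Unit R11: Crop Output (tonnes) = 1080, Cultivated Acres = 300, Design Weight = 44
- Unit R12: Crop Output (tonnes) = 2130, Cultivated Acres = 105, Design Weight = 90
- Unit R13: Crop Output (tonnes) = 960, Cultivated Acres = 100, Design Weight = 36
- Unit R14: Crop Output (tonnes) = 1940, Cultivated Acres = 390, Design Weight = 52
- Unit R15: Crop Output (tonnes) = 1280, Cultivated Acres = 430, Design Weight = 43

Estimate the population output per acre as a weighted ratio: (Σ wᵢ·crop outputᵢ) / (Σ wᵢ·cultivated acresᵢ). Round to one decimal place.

Σ wᵢ·y = 1077560
Σ wᵢ·x = 223160
Ratio = 1077560 / 223160 = 4.8286431

4.8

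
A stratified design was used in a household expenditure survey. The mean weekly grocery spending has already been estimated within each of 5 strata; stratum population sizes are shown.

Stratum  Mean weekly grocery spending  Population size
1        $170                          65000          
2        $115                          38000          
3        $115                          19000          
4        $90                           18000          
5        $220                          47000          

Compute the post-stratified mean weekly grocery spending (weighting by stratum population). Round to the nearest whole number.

Σ Nₕ·x̄ₕ = 170×65000 + 115×38000 + 115×19000 + 90×18000 + 220×47000
  = 11050000 + 4370000 + 2185000 + 1620000 + 10340000 = 29565000
Σ Nₕ = 65000 + 38000 + 19000 + 18000 + 47000 = 187000
Overall mean = 29565000 / 187000 = 158.1016

158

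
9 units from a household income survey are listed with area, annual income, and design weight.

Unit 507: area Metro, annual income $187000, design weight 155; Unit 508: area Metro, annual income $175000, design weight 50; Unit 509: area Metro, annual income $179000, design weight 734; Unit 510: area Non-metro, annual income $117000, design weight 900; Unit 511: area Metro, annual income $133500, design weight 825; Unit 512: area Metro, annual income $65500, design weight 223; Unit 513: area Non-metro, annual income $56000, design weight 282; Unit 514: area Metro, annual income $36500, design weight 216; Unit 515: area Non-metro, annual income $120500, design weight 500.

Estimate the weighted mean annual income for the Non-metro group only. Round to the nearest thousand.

Non-metro rows: 510, 513, 515
Weighted sum = 117000×900 + 56000×282 + 120500×500
  = 105300000 + 15792000 + 60250000 = 181342000
Sum of weights = 1682
Weighted mean = 181342000 / 1682 = 107813.32

108000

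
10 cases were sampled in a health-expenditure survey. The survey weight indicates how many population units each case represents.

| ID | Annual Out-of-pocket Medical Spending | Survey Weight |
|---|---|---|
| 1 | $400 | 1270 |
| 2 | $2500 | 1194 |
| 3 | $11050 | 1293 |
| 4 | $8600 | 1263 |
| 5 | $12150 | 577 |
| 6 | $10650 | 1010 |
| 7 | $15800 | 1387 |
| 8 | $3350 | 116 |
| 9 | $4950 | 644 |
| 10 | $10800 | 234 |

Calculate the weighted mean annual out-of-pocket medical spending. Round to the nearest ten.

8280

Weighted sum = 400×1270 + 2500×1194 + 11050×1293 + 8600×1263 + 12150×577 + 10650×1010 + 15800×1387 + 3350×116 + 4950×644 + 10800×234
  = 508000 + 2985000 + 14287650 + 10861800 + 7010550 + 10756500 + 21914600 + 388600 + 3187800 + 2527200 = 74427700
Sum of weights = 1270 + 1194 + 1293 + 1263 + 577 + 1010 + 1387 + 116 + 644 + 234 = 8988
Weighted mean = 74427700 / 8988 = 8280.7855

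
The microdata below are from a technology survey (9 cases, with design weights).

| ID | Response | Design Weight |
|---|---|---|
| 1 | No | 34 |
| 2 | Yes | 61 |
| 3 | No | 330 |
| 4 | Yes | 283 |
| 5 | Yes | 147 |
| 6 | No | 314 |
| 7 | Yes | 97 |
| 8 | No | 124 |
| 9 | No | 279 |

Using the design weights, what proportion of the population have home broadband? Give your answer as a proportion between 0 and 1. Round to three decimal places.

Sum of weights for 'Yes' = 61 + 283 + 147 + 97 = 588
Total weight = 1669
Weighted proportion = 588 / 1669 = 0.35230677

0.352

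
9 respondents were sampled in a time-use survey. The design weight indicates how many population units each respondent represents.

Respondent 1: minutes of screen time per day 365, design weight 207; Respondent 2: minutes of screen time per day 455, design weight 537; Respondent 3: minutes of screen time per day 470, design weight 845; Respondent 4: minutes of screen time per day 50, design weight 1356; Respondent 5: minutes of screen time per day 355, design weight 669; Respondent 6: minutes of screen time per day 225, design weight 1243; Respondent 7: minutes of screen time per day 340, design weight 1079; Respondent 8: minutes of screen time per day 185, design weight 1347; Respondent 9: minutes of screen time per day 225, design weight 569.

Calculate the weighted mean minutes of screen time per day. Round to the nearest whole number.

Weighted sum = 365×207 + 455×537 + 470×845 + 50×1356 + 355×669 + 225×1243 + 340×1079 + 185×1347 + 225×569
  = 75555 + 244335 + 397150 + 67800 + 237495 + 279675 + 366860 + 249195 + 128025 = 2046090
Sum of weights = 207 + 537 + 845 + 1356 + 669 + 1243 + 1079 + 1347 + 569 = 7852
Weighted mean = 2046090 / 7852 = 260.58202

261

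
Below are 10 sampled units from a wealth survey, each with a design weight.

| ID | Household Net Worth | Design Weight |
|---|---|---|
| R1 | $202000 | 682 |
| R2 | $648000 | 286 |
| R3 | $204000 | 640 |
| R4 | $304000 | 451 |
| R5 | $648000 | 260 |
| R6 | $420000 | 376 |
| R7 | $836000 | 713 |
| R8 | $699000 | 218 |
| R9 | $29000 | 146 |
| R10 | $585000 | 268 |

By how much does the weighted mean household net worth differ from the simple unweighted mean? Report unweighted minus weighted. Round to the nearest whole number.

Unweighted sum = 202000 + 648000 + 204000 + 304000 + 648000 + 420000 + 836000 + 699000 + 29000 + 585000 = 4575000
Unweighted mean = 4575000 / 10 = 457500
Weighted sum = 202000×682 + 648000×286 + 204000×640 + 304000×451 + 648000×260 + 420000×376 + 836000×713 + 699000×218 + 29000×146 + 585000×268
  = 137764000 + 185328000 + 130560000 + 137104000 + 168480000 + 157920000 + 596068000 + 152382000 + 4234000 + 156780000 = 1826620000
Sum of weights = 4040
Weighted mean = 1826620000 / 4040 = 452133.66
Difference (unweighted minus weighted) = 5366.3366

5366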